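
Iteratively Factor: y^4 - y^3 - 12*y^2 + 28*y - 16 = (y - 1)*(y^3 - 12*y + 16) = (y - 2)*(y - 1)*(y^2 + 2*y - 8) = (y - 2)*(y - 1)*(y + 4)*(y - 2)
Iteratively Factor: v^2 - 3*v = (v)*(v - 3)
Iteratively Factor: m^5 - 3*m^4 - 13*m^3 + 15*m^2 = (m)*(m^4 - 3*m^3 - 13*m^2 + 15*m) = m*(m - 1)*(m^3 - 2*m^2 - 15*m) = m*(m - 5)*(m - 1)*(m^2 + 3*m) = m*(m - 5)*(m - 1)*(m + 3)*(m)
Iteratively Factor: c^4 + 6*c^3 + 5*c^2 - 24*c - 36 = (c + 3)*(c^3 + 3*c^2 - 4*c - 12) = (c + 2)*(c + 3)*(c^2 + c - 6) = (c + 2)*(c + 3)^2*(c - 2)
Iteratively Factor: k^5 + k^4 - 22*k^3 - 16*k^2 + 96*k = (k - 2)*(k^4 + 3*k^3 - 16*k^2 - 48*k) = (k - 2)*(k + 3)*(k^3 - 16*k) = (k - 2)*(k + 3)*(k + 4)*(k^2 - 4*k) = k*(k - 2)*(k + 3)*(k + 4)*(k - 4)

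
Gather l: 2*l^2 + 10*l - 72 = 2*l^2 + 10*l - 72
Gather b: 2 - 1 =1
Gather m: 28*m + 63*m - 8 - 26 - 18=91*m - 52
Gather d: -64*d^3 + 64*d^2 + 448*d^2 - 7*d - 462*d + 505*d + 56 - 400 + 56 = -64*d^3 + 512*d^2 + 36*d - 288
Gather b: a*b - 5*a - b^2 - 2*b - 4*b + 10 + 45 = -5*a - b^2 + b*(a - 6) + 55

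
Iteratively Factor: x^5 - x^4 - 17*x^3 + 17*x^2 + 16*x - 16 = (x - 1)*(x^4 - 17*x^2 + 16) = (x - 4)*(x - 1)*(x^3 + 4*x^2 - x - 4) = (x - 4)*(x - 1)*(x + 1)*(x^2 + 3*x - 4) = (x - 4)*(x - 1)^2*(x + 1)*(x + 4)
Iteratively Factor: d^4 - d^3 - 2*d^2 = (d + 1)*(d^3 - 2*d^2) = d*(d + 1)*(d^2 - 2*d) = d^2*(d + 1)*(d - 2)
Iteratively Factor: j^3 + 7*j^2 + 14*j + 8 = (j + 2)*(j^2 + 5*j + 4) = (j + 2)*(j + 4)*(j + 1)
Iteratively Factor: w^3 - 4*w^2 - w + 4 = (w - 4)*(w^2 - 1) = (w - 4)*(w + 1)*(w - 1)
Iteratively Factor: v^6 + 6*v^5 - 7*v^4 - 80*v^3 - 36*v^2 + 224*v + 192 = (v + 1)*(v^5 + 5*v^4 - 12*v^3 - 68*v^2 + 32*v + 192) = (v + 1)*(v + 4)*(v^4 + v^3 - 16*v^2 - 4*v + 48) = (v - 3)*(v + 1)*(v + 4)*(v^3 + 4*v^2 - 4*v - 16) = (v - 3)*(v + 1)*(v + 4)^2*(v^2 - 4) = (v - 3)*(v - 2)*(v + 1)*(v + 4)^2*(v + 2)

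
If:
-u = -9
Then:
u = 9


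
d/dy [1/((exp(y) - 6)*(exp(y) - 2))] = 2*(4 - exp(y))*exp(y)/(exp(4*y) - 16*exp(3*y) + 88*exp(2*y) - 192*exp(y) + 144)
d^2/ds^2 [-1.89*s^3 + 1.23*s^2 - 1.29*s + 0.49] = 2.46 - 11.34*s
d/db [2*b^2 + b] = 4*b + 1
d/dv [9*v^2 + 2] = 18*v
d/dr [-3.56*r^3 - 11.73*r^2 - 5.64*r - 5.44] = -10.68*r^2 - 23.46*r - 5.64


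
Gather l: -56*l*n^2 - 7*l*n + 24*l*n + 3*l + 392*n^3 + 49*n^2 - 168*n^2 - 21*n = l*(-56*n^2 + 17*n + 3) + 392*n^3 - 119*n^2 - 21*n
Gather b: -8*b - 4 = -8*b - 4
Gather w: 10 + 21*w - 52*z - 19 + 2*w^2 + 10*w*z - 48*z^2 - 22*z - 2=2*w^2 + w*(10*z + 21) - 48*z^2 - 74*z - 11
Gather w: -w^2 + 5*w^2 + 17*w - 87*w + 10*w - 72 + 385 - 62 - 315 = 4*w^2 - 60*w - 64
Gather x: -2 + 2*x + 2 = 2*x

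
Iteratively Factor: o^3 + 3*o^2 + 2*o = (o)*(o^2 + 3*o + 2) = o*(o + 2)*(o + 1)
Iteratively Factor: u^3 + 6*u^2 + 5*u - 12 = (u - 1)*(u^2 + 7*u + 12) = (u - 1)*(u + 4)*(u + 3)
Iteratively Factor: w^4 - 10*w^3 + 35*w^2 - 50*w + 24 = (w - 1)*(w^3 - 9*w^2 + 26*w - 24) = (w - 3)*(w - 1)*(w^2 - 6*w + 8) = (w - 4)*(w - 3)*(w - 1)*(w - 2)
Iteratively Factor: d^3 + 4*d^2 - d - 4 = (d - 1)*(d^2 + 5*d + 4) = (d - 1)*(d + 4)*(d + 1)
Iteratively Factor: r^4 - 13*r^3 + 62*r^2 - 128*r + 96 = (r - 2)*(r^3 - 11*r^2 + 40*r - 48) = (r - 4)*(r - 2)*(r^2 - 7*r + 12) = (r - 4)^2*(r - 2)*(r - 3)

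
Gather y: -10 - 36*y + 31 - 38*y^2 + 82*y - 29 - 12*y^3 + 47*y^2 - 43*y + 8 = -12*y^3 + 9*y^2 + 3*y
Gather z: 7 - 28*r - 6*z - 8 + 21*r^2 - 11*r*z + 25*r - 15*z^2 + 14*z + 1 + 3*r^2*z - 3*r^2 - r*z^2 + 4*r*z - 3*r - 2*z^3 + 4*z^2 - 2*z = 18*r^2 - 6*r - 2*z^3 + z^2*(-r - 11) + z*(3*r^2 - 7*r + 6)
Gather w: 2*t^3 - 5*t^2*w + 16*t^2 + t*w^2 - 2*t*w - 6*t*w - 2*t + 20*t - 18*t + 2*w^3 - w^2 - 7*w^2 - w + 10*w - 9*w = 2*t^3 + 16*t^2 + 2*w^3 + w^2*(t - 8) + w*(-5*t^2 - 8*t)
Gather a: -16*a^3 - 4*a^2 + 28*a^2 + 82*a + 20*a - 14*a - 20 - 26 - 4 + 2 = -16*a^3 + 24*a^2 + 88*a - 48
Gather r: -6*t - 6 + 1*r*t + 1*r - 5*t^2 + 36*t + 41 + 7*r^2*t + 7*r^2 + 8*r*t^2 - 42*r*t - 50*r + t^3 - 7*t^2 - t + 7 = r^2*(7*t + 7) + r*(8*t^2 - 41*t - 49) + t^3 - 12*t^2 + 29*t + 42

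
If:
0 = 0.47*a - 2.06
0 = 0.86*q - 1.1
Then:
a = 4.38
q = 1.28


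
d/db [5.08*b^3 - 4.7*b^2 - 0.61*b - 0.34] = 15.24*b^2 - 9.4*b - 0.61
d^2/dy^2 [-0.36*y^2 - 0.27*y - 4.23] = -0.720000000000000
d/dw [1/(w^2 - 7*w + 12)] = (7 - 2*w)/(w^2 - 7*w + 12)^2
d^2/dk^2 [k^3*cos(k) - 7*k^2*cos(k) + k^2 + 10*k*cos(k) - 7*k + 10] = -k^3*cos(k) - 6*k^2*sin(k) + 7*k^2*cos(k) + 28*k*sin(k) - 4*k*cos(k) - 20*sin(k) - 14*cos(k) + 2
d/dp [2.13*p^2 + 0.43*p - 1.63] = 4.26*p + 0.43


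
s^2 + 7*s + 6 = (s + 1)*(s + 6)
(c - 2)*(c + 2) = c^2 - 4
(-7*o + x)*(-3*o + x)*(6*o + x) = 126*o^3 - 39*o^2*x - 4*o*x^2 + x^3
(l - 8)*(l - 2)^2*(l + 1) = l^4 - 11*l^3 + 24*l^2 + 4*l - 32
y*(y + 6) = y^2 + 6*y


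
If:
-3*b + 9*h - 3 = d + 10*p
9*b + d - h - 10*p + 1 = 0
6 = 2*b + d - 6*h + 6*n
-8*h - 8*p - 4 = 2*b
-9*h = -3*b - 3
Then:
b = -52/61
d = 205/61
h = 3/61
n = 283/366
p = -41/122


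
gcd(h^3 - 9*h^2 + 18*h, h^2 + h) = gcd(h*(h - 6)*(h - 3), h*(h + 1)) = h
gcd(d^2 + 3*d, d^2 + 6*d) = d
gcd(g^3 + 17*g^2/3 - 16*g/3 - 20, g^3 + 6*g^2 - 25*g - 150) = g + 6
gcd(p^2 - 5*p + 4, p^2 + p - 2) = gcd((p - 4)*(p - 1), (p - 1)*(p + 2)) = p - 1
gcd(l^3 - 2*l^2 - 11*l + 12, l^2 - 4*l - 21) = l + 3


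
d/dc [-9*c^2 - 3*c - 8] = -18*c - 3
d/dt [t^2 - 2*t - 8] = 2*t - 2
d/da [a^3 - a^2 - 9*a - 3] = 3*a^2 - 2*a - 9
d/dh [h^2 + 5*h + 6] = 2*h + 5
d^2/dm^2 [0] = 0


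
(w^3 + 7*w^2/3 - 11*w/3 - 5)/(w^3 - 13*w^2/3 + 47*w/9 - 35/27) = 9*(w^2 + 4*w + 3)/(9*w^2 - 24*w + 7)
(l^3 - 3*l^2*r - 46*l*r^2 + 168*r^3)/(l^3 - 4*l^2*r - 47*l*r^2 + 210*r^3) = (-l + 4*r)/(-l + 5*r)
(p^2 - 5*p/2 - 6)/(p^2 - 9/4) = 2*(p - 4)/(2*p - 3)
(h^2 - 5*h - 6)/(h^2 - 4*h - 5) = (h - 6)/(h - 5)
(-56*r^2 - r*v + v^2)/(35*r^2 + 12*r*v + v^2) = (-8*r + v)/(5*r + v)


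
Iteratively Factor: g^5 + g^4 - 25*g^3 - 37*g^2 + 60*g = (g + 3)*(g^4 - 2*g^3 - 19*g^2 + 20*g) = g*(g + 3)*(g^3 - 2*g^2 - 19*g + 20) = g*(g - 5)*(g + 3)*(g^2 + 3*g - 4) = g*(g - 5)*(g + 3)*(g + 4)*(g - 1)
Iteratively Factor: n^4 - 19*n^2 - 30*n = (n)*(n^3 - 19*n - 30) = n*(n + 2)*(n^2 - 2*n - 15) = n*(n + 2)*(n + 3)*(n - 5)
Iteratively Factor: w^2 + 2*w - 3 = (w - 1)*(w + 3)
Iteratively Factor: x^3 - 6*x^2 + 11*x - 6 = (x - 2)*(x^2 - 4*x + 3) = (x - 2)*(x - 1)*(x - 3)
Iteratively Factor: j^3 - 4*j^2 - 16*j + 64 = (j - 4)*(j^2 - 16) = (j - 4)^2*(j + 4)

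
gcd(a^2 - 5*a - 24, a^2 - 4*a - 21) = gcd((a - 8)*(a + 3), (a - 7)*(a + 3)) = a + 3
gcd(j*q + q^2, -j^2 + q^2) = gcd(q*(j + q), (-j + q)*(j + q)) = j + q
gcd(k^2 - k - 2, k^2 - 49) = 1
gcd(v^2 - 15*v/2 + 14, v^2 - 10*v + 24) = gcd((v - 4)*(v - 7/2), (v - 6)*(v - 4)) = v - 4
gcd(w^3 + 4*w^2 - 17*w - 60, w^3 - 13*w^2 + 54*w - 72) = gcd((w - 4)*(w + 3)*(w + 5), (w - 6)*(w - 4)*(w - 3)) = w - 4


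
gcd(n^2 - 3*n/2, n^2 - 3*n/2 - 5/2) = 1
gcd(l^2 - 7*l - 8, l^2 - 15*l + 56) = l - 8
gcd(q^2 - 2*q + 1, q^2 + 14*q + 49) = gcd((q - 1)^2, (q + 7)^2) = 1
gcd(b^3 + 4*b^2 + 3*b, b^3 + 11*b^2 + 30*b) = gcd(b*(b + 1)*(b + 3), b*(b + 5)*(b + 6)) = b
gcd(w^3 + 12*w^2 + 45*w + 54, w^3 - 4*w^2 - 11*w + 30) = w + 3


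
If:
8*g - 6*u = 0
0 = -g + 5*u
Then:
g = 0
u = 0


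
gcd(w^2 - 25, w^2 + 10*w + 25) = w + 5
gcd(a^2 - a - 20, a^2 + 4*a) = a + 4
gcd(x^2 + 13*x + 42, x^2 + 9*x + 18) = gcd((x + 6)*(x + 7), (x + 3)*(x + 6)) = x + 6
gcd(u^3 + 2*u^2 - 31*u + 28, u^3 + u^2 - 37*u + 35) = u^2 + 6*u - 7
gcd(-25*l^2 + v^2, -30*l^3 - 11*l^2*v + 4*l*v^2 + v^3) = 5*l + v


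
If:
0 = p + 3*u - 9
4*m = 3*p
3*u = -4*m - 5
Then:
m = -21/4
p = -7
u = 16/3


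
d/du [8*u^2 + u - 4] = 16*u + 1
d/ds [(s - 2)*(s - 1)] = 2*s - 3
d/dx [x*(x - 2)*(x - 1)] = 3*x^2 - 6*x + 2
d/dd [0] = 0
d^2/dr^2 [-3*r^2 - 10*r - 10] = -6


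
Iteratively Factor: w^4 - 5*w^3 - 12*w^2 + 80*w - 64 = (w - 4)*(w^3 - w^2 - 16*w + 16) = (w - 4)*(w + 4)*(w^2 - 5*w + 4) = (w - 4)^2*(w + 4)*(w - 1)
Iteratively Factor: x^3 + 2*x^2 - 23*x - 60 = (x + 3)*(x^2 - x - 20) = (x - 5)*(x + 3)*(x + 4)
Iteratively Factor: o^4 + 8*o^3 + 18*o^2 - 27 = (o - 1)*(o^3 + 9*o^2 + 27*o + 27) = (o - 1)*(o + 3)*(o^2 + 6*o + 9) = (o - 1)*(o + 3)^2*(o + 3)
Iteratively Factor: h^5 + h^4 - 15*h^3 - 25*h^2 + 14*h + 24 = (h - 4)*(h^4 + 5*h^3 + 5*h^2 - 5*h - 6) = (h - 4)*(h + 3)*(h^3 + 2*h^2 - h - 2) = (h - 4)*(h - 1)*(h + 3)*(h^2 + 3*h + 2) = (h - 4)*(h - 1)*(h + 2)*(h + 3)*(h + 1)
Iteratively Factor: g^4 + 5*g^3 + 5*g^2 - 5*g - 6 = (g + 1)*(g^3 + 4*g^2 + g - 6) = (g + 1)*(g + 3)*(g^2 + g - 2) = (g - 1)*(g + 1)*(g + 3)*(g + 2)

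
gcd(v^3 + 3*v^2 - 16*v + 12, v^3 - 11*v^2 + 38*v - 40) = v - 2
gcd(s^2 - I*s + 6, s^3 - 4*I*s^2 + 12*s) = s + 2*I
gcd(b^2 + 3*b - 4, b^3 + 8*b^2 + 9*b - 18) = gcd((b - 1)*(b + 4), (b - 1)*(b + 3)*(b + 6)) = b - 1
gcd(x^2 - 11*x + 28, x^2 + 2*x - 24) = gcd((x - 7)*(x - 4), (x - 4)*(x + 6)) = x - 4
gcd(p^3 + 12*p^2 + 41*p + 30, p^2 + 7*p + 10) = p + 5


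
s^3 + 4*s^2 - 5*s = s*(s - 1)*(s + 5)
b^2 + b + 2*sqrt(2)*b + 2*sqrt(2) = (b + 1)*(b + 2*sqrt(2))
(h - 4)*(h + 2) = h^2 - 2*h - 8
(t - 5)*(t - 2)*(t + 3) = t^3 - 4*t^2 - 11*t + 30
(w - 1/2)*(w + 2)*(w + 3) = w^3 + 9*w^2/2 + 7*w/2 - 3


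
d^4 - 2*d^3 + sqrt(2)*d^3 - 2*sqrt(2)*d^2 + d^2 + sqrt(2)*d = d*(d - 1)^2*(d + sqrt(2))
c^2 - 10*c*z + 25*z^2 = (c - 5*z)^2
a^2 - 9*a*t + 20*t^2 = (a - 5*t)*(a - 4*t)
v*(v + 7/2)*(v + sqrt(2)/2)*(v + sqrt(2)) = v^4 + 3*sqrt(2)*v^3/2 + 7*v^3/2 + v^2 + 21*sqrt(2)*v^2/4 + 7*v/2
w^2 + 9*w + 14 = (w + 2)*(w + 7)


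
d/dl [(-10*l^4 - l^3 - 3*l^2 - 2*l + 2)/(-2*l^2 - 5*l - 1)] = 2*(20*l^5 + 76*l^4 + 25*l^3 + 7*l^2 + 7*l + 6)/(4*l^4 + 20*l^3 + 29*l^2 + 10*l + 1)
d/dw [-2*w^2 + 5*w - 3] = 5 - 4*w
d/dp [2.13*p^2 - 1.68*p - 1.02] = 4.26*p - 1.68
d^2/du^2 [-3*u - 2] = 0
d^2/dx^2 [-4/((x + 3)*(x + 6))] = 8*(-(x + 3)^2 - (x + 3)*(x + 6) - (x + 6)^2)/((x + 3)^3*(x + 6)^3)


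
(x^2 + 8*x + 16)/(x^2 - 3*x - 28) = (x + 4)/(x - 7)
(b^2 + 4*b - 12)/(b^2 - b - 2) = (b + 6)/(b + 1)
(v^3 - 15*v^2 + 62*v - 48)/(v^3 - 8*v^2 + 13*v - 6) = (v - 8)/(v - 1)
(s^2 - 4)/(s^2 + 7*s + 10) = (s - 2)/(s + 5)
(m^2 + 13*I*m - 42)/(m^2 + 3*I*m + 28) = (m + 6*I)/(m - 4*I)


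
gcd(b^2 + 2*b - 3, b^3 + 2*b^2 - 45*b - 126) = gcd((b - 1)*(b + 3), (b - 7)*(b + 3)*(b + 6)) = b + 3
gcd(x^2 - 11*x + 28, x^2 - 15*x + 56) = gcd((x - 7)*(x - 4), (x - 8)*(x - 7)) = x - 7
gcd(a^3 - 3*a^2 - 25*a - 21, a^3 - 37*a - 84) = a^2 - 4*a - 21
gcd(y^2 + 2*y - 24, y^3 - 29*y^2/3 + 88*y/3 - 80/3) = y - 4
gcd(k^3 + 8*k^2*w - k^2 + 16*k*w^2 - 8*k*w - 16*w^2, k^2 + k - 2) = k - 1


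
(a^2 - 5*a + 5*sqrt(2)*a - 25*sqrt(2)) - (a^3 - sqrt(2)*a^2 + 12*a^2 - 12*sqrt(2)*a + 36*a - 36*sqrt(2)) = -a^3 - 11*a^2 + sqrt(2)*a^2 - 41*a + 17*sqrt(2)*a + 11*sqrt(2)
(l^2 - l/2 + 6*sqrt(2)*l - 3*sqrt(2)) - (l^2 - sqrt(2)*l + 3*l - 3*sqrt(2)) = -7*l/2 + 7*sqrt(2)*l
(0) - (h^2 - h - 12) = -h^2 + h + 12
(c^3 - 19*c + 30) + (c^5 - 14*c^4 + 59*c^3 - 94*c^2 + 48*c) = c^5 - 14*c^4 + 60*c^3 - 94*c^2 + 29*c + 30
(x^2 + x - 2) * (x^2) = x^4 + x^3 - 2*x^2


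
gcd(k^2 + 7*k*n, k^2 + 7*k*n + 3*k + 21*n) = k + 7*n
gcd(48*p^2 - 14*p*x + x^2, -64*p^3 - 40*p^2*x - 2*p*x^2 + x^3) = -8*p + x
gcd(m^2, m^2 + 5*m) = m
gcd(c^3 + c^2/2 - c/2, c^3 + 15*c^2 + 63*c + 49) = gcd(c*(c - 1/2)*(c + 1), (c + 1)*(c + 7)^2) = c + 1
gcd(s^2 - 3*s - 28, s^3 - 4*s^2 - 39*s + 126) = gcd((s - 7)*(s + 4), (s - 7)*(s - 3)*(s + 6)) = s - 7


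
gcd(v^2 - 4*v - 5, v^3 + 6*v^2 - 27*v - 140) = v - 5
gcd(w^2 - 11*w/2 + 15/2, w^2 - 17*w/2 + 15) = w - 5/2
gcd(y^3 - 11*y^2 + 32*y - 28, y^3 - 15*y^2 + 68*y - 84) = y^2 - 9*y + 14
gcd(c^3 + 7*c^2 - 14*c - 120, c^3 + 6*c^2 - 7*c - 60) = c + 5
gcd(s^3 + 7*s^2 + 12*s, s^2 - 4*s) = s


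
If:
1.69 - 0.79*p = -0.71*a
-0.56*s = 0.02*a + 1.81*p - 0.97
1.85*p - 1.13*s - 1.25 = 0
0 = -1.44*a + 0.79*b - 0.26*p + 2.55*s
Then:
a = -1.72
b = -2.51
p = 0.60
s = -0.13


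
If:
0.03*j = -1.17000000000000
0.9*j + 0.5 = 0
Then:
No Solution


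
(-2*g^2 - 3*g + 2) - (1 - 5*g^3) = 5*g^3 - 2*g^2 - 3*g + 1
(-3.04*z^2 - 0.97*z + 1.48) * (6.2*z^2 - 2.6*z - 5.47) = -18.848*z^4 + 1.89*z^3 + 28.3268*z^2 + 1.4579*z - 8.0956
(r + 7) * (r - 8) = r^2 - r - 56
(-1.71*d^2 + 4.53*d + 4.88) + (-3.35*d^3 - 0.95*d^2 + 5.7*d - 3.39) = -3.35*d^3 - 2.66*d^2 + 10.23*d + 1.49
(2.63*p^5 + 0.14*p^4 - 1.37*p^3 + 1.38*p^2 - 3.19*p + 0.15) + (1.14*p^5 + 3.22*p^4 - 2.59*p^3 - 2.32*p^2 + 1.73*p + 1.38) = 3.77*p^5 + 3.36*p^4 - 3.96*p^3 - 0.94*p^2 - 1.46*p + 1.53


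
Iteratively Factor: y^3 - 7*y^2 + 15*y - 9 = (y - 3)*(y^2 - 4*y + 3) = (y - 3)^2*(y - 1)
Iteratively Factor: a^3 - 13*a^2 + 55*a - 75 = (a - 5)*(a^2 - 8*a + 15) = (a - 5)*(a - 3)*(a - 5)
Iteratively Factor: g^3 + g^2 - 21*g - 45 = (g - 5)*(g^2 + 6*g + 9) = (g - 5)*(g + 3)*(g + 3)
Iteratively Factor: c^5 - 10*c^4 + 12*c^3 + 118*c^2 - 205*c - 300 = (c + 1)*(c^4 - 11*c^3 + 23*c^2 + 95*c - 300) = (c - 4)*(c + 1)*(c^3 - 7*c^2 - 5*c + 75) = (c - 5)*(c - 4)*(c + 1)*(c^2 - 2*c - 15) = (c - 5)*(c - 4)*(c + 1)*(c + 3)*(c - 5)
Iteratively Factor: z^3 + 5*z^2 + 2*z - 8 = (z - 1)*(z^2 + 6*z + 8) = (z - 1)*(z + 2)*(z + 4)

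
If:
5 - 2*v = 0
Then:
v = 5/2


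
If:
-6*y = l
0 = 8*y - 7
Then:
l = -21/4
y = 7/8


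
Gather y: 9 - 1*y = 9 - y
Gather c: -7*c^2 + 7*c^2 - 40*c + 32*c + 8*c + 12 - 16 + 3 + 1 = 0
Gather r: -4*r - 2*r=-6*r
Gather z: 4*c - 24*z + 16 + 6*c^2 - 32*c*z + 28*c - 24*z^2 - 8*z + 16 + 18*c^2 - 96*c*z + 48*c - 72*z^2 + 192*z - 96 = 24*c^2 + 80*c - 96*z^2 + z*(160 - 128*c) - 64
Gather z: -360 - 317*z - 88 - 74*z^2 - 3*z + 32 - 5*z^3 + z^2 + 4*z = -5*z^3 - 73*z^2 - 316*z - 416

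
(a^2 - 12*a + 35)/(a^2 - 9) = (a^2 - 12*a + 35)/(a^2 - 9)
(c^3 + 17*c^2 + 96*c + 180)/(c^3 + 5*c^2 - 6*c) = (c^2 + 11*c + 30)/(c*(c - 1))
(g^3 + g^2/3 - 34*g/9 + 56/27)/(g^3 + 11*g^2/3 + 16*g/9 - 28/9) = (g - 4/3)/(g + 2)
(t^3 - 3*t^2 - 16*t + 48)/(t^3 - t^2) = (t^3 - 3*t^2 - 16*t + 48)/(t^2*(t - 1))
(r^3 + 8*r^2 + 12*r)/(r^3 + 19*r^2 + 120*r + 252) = r*(r + 2)/(r^2 + 13*r + 42)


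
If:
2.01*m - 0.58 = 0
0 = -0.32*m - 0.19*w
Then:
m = 0.29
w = -0.49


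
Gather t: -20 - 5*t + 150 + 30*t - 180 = 25*t - 50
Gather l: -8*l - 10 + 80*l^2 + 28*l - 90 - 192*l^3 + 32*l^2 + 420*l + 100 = -192*l^3 + 112*l^2 + 440*l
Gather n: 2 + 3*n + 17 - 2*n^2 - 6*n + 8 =-2*n^2 - 3*n + 27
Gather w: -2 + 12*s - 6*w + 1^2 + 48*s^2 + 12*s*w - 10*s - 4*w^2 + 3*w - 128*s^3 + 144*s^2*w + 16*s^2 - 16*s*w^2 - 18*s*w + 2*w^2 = -128*s^3 + 64*s^2 + 2*s + w^2*(-16*s - 2) + w*(144*s^2 - 6*s - 3) - 1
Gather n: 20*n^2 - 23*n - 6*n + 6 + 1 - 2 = 20*n^2 - 29*n + 5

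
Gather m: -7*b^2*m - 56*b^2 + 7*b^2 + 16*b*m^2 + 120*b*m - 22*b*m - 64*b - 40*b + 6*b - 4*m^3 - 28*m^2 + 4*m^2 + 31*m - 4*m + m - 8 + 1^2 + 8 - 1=-49*b^2 - 98*b - 4*m^3 + m^2*(16*b - 24) + m*(-7*b^2 + 98*b + 28)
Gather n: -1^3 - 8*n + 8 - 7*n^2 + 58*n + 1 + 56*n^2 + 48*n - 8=49*n^2 + 98*n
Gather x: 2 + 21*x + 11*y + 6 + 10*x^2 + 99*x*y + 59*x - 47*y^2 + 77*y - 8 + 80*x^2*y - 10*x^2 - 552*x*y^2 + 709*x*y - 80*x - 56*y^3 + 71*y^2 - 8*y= 80*x^2*y + x*(-552*y^2 + 808*y) - 56*y^3 + 24*y^2 + 80*y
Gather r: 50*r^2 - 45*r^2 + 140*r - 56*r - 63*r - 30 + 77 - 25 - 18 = 5*r^2 + 21*r + 4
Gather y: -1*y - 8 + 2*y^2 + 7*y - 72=2*y^2 + 6*y - 80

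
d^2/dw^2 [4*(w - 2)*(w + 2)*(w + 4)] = 24*w + 32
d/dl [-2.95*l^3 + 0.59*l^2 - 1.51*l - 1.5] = -8.85*l^2 + 1.18*l - 1.51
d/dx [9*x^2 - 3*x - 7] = 18*x - 3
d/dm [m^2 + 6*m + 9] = 2*m + 6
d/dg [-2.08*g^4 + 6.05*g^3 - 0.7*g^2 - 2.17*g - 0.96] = -8.32*g^3 + 18.15*g^2 - 1.4*g - 2.17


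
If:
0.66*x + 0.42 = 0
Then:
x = -0.64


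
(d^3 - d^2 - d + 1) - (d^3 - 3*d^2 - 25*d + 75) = 2*d^2 + 24*d - 74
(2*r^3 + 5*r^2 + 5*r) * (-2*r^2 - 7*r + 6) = -4*r^5 - 24*r^4 - 33*r^3 - 5*r^2 + 30*r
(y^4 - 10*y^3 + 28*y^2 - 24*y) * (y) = y^5 - 10*y^4 + 28*y^3 - 24*y^2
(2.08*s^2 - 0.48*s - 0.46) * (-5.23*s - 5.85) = -10.8784*s^3 - 9.6576*s^2 + 5.2138*s + 2.691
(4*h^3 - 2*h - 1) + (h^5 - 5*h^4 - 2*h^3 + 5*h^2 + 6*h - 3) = h^5 - 5*h^4 + 2*h^3 + 5*h^2 + 4*h - 4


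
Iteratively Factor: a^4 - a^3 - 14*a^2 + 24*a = (a - 3)*(a^3 + 2*a^2 - 8*a) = (a - 3)*(a - 2)*(a^2 + 4*a) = (a - 3)*(a - 2)*(a + 4)*(a)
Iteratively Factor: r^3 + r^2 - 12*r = (r + 4)*(r^2 - 3*r) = (r - 3)*(r + 4)*(r)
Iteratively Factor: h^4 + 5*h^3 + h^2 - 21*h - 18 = (h + 1)*(h^3 + 4*h^2 - 3*h - 18) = (h + 1)*(h + 3)*(h^2 + h - 6) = (h - 2)*(h + 1)*(h + 3)*(h + 3)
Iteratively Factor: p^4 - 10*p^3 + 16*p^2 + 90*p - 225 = (p - 5)*(p^3 - 5*p^2 - 9*p + 45) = (p - 5)^2*(p^2 - 9) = (p - 5)^2*(p - 3)*(p + 3)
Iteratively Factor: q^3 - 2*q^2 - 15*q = (q)*(q^2 - 2*q - 15) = q*(q - 5)*(q + 3)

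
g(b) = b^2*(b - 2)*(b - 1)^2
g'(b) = b^2*(b - 2)*(2*b - 2) + b^2*(b - 1)^2 + 2*b*(b - 2)*(b - 1)^2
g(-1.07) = -15.06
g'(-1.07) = 47.61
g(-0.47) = -1.18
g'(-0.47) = 7.10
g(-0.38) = -0.65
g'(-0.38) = 4.67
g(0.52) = -0.09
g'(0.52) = 0.09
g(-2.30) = -247.71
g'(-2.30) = 423.14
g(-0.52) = -1.57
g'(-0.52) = 8.75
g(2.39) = 4.30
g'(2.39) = 20.83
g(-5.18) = -7358.02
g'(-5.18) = 6246.96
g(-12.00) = -340704.00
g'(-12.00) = 133536.00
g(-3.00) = -720.00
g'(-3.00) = 984.00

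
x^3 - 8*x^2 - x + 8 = (x - 8)*(x - 1)*(x + 1)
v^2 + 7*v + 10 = (v + 2)*(v + 5)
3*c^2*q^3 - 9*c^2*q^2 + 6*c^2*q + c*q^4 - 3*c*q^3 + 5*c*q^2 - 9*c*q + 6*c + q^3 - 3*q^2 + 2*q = (3*c + q)*(q - 2)*(q - 1)*(c*q + 1)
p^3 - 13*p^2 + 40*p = p*(p - 8)*(p - 5)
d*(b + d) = b*d + d^2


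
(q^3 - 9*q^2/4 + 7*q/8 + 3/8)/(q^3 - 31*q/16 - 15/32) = 4*(q - 1)/(4*q + 5)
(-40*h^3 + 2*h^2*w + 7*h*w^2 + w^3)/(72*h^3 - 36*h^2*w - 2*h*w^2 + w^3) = (20*h^2 + 9*h*w + w^2)/(-36*h^2 + w^2)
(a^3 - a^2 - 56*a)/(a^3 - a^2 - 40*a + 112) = a*(a - 8)/(a^2 - 8*a + 16)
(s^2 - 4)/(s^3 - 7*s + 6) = (s + 2)/(s^2 + 2*s - 3)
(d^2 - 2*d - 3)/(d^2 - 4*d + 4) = (d^2 - 2*d - 3)/(d^2 - 4*d + 4)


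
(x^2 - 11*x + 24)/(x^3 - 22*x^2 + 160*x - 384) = (x - 3)/(x^2 - 14*x + 48)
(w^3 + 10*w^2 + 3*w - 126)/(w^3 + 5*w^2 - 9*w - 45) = (w^2 + 13*w + 42)/(w^2 + 8*w + 15)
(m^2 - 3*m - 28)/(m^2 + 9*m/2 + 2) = 2*(m - 7)/(2*m + 1)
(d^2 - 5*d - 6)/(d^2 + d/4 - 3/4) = 4*(d - 6)/(4*d - 3)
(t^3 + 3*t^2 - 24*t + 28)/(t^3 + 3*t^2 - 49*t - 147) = (t^2 - 4*t + 4)/(t^2 - 4*t - 21)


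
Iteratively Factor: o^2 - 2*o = (o)*(o - 2)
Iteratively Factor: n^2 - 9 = (n - 3)*(n + 3)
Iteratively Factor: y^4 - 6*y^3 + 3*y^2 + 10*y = (y - 5)*(y^3 - y^2 - 2*y) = (y - 5)*(y - 2)*(y^2 + y) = (y - 5)*(y - 2)*(y + 1)*(y)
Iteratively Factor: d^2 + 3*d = (d)*(d + 3)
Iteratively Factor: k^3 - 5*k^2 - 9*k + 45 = (k + 3)*(k^2 - 8*k + 15) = (k - 3)*(k + 3)*(k - 5)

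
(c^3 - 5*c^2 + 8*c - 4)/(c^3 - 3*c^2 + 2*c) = (c - 2)/c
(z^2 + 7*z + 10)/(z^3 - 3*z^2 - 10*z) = (z + 5)/(z*(z - 5))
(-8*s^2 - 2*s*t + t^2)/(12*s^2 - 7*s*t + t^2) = (-2*s - t)/(3*s - t)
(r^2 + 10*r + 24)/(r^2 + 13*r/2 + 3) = 2*(r + 4)/(2*r + 1)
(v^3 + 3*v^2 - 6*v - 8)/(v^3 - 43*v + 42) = (v^3 + 3*v^2 - 6*v - 8)/(v^3 - 43*v + 42)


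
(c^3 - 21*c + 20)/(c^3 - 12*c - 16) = (-c^3 + 21*c - 20)/(-c^3 + 12*c + 16)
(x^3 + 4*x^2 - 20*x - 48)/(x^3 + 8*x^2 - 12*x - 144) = (x + 2)/(x + 6)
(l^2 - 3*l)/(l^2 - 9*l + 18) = l/(l - 6)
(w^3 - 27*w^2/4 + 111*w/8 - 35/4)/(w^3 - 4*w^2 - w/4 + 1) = (8*w^3 - 54*w^2 + 111*w - 70)/(2*(4*w^3 - 16*w^2 - w + 4))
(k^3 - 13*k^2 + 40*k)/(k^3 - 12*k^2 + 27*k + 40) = k/(k + 1)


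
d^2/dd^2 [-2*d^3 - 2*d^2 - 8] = -12*d - 4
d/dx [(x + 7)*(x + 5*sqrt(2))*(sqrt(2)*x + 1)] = 3*sqrt(2)*x^2 + 14*sqrt(2)*x + 22*x + 5*sqrt(2) + 77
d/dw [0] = 0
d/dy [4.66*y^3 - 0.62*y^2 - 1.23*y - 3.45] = 13.98*y^2 - 1.24*y - 1.23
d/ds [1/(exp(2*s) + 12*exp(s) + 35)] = 2*(-exp(s) - 6)*exp(s)/(exp(2*s) + 12*exp(s) + 35)^2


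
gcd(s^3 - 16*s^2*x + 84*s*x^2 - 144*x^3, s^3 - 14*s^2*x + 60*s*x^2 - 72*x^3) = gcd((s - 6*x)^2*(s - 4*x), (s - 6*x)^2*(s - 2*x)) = s^2 - 12*s*x + 36*x^2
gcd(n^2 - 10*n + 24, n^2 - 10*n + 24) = n^2 - 10*n + 24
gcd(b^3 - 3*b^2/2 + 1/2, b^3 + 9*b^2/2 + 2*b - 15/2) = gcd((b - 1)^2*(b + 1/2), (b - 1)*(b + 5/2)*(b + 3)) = b - 1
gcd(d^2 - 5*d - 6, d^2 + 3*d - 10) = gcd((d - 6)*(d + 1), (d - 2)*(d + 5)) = 1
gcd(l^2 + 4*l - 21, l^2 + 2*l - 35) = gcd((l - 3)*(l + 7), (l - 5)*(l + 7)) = l + 7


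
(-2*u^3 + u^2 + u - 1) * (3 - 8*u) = 16*u^4 - 14*u^3 - 5*u^2 + 11*u - 3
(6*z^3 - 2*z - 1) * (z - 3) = 6*z^4 - 18*z^3 - 2*z^2 + 5*z + 3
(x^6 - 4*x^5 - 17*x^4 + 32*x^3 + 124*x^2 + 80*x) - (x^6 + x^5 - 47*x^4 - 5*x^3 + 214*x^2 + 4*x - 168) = -5*x^5 + 30*x^4 + 37*x^3 - 90*x^2 + 76*x + 168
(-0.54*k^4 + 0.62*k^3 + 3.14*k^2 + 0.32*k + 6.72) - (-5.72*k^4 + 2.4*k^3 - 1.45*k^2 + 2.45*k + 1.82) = 5.18*k^4 - 1.78*k^3 + 4.59*k^2 - 2.13*k + 4.9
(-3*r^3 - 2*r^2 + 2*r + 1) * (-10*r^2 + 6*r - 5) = 30*r^5 + 2*r^4 - 17*r^3 + 12*r^2 - 4*r - 5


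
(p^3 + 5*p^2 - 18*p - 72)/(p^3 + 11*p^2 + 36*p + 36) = (p - 4)/(p + 2)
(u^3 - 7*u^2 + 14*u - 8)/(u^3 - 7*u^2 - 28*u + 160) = (u^2 - 3*u + 2)/(u^2 - 3*u - 40)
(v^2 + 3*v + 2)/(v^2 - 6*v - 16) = (v + 1)/(v - 8)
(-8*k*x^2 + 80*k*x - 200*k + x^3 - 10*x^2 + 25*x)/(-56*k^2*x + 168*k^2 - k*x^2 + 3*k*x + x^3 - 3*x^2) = (x^2 - 10*x + 25)/(7*k*x - 21*k + x^2 - 3*x)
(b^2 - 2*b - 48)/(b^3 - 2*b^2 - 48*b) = 1/b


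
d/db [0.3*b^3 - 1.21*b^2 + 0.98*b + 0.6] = 0.9*b^2 - 2.42*b + 0.98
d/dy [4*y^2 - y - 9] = 8*y - 1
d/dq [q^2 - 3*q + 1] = 2*q - 3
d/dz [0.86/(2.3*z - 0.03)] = -1.978/(2.3*z - 0.03)^2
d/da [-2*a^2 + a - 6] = 1 - 4*a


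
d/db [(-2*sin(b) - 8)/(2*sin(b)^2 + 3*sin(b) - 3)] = 2*(16*sin(b) - cos(2*b) + 16)*cos(b)/(3*sin(b) - cos(2*b) - 2)^2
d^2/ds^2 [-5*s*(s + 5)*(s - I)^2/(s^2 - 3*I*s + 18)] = (-10*s^6 + 90*I*s^5 - 270*s^4 + s^3*(1100 + 3810*I) + s^2*(-16740 + 2700*I) + s*(-51300 + 19440*I) + 3240 + 35100*I)/(s^6 - 9*I*s^5 + 27*s^4 - 297*I*s^3 + 486*s^2 - 2916*I*s + 5832)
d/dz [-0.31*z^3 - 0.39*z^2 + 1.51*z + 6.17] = -0.93*z^2 - 0.78*z + 1.51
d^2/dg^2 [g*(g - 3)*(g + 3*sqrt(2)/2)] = 6*g - 6 + 3*sqrt(2)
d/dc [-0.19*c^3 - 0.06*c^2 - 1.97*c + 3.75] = -0.57*c^2 - 0.12*c - 1.97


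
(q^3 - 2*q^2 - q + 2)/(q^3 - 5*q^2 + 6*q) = (q^2 - 1)/(q*(q - 3))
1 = 1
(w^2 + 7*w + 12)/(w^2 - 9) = (w + 4)/(w - 3)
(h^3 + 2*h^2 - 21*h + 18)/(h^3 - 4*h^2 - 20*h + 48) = (h^3 + 2*h^2 - 21*h + 18)/(h^3 - 4*h^2 - 20*h + 48)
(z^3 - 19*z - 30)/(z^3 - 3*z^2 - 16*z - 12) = (z^2 - 2*z - 15)/(z^2 - 5*z - 6)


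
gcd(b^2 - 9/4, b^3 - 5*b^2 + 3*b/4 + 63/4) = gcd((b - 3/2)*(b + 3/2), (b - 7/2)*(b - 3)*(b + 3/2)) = b + 3/2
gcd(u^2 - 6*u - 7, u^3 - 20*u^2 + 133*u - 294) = u - 7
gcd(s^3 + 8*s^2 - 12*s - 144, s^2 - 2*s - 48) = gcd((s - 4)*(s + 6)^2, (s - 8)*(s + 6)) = s + 6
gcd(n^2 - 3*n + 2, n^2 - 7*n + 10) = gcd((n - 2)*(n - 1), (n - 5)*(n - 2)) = n - 2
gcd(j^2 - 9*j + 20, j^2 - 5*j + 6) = 1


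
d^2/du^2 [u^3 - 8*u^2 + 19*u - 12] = 6*u - 16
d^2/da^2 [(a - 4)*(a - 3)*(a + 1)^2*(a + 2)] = 20*a^3 - 36*a^2 - 66*a + 30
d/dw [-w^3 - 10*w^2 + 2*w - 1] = -3*w^2 - 20*w + 2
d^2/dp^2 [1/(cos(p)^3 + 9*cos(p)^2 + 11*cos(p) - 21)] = ((47*cos(p) + 72*cos(2*p) + 9*cos(3*p))*(cos(p)^3 + 9*cos(p)^2 + 11*cos(p) - 21)/4 + 2*(3*cos(p)^2 + 18*cos(p) + 11)^2*sin(p)^2)/(cos(p)^3 + 9*cos(p)^2 + 11*cos(p) - 21)^3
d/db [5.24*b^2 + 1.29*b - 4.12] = 10.48*b + 1.29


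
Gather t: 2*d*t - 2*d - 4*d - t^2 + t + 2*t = -6*d - t^2 + t*(2*d + 3)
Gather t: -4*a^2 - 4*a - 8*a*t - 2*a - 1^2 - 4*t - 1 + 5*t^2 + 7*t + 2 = -4*a^2 - 6*a + 5*t^2 + t*(3 - 8*a)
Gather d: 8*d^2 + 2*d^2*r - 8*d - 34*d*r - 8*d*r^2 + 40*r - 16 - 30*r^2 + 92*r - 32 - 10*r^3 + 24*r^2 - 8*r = d^2*(2*r + 8) + d*(-8*r^2 - 34*r - 8) - 10*r^3 - 6*r^2 + 124*r - 48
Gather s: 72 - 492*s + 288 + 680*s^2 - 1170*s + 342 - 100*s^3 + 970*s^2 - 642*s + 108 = -100*s^3 + 1650*s^2 - 2304*s + 810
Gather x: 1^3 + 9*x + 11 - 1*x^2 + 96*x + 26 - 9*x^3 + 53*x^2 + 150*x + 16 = -9*x^3 + 52*x^2 + 255*x + 54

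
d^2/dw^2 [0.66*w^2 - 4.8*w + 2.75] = 1.32000000000000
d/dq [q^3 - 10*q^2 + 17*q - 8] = 3*q^2 - 20*q + 17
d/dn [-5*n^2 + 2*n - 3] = 2 - 10*n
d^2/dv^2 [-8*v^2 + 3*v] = -16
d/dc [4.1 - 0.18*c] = -0.180000000000000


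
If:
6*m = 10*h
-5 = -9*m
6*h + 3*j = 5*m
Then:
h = 1/3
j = 7/27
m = 5/9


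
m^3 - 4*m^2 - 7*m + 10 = (m - 5)*(m - 1)*(m + 2)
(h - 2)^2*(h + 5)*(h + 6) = h^4 + 7*h^3 - 10*h^2 - 76*h + 120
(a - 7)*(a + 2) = a^2 - 5*a - 14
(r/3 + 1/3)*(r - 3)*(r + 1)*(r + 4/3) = r^4/3 + r^3/9 - 19*r^2/9 - 29*r/9 - 4/3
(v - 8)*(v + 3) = v^2 - 5*v - 24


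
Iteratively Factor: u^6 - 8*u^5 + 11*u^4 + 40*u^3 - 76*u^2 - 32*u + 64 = (u + 1)*(u^5 - 9*u^4 + 20*u^3 + 20*u^2 - 96*u + 64) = (u - 2)*(u + 1)*(u^4 - 7*u^3 + 6*u^2 + 32*u - 32) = (u - 2)*(u + 1)*(u + 2)*(u^3 - 9*u^2 + 24*u - 16) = (u - 2)*(u - 1)*(u + 1)*(u + 2)*(u^2 - 8*u + 16) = (u - 4)*(u - 2)*(u - 1)*(u + 1)*(u + 2)*(u - 4)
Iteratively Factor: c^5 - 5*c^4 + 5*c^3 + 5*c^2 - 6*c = (c + 1)*(c^4 - 6*c^3 + 11*c^2 - 6*c) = (c - 3)*(c + 1)*(c^3 - 3*c^2 + 2*c) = (c - 3)*(c - 2)*(c + 1)*(c^2 - c) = (c - 3)*(c - 2)*(c - 1)*(c + 1)*(c)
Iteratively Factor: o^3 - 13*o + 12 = (o + 4)*(o^2 - 4*o + 3) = (o - 3)*(o + 4)*(o - 1)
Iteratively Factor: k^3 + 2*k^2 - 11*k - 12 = (k + 1)*(k^2 + k - 12) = (k - 3)*(k + 1)*(k + 4)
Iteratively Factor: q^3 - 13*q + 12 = (q + 4)*(q^2 - 4*q + 3) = (q - 3)*(q + 4)*(q - 1)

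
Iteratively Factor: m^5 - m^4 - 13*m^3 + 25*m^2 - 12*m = (m - 3)*(m^4 + 2*m^3 - 7*m^2 + 4*m) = m*(m - 3)*(m^3 + 2*m^2 - 7*m + 4) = m*(m - 3)*(m + 4)*(m^2 - 2*m + 1) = m*(m - 3)*(m - 1)*(m + 4)*(m - 1)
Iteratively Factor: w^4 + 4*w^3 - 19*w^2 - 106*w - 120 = (w + 2)*(w^3 + 2*w^2 - 23*w - 60) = (w - 5)*(w + 2)*(w^2 + 7*w + 12) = (w - 5)*(w + 2)*(w + 4)*(w + 3)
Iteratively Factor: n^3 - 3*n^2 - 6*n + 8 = (n - 1)*(n^2 - 2*n - 8) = (n - 1)*(n + 2)*(n - 4)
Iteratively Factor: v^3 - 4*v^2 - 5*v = (v - 5)*(v^2 + v) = v*(v - 5)*(v + 1)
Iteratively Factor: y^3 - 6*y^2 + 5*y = (y - 5)*(y^2 - y) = (y - 5)*(y - 1)*(y)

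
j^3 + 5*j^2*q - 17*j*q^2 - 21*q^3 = (j - 3*q)*(j + q)*(j + 7*q)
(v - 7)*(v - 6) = v^2 - 13*v + 42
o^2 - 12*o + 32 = (o - 8)*(o - 4)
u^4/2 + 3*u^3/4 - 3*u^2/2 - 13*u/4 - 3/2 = (u/2 + 1/2)*(u - 2)*(u + 1)*(u + 3/2)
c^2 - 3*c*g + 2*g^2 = (c - 2*g)*(c - g)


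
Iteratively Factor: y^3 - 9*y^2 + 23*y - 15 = (y - 1)*(y^2 - 8*y + 15) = (y - 5)*(y - 1)*(y - 3)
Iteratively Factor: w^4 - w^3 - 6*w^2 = (w)*(w^3 - w^2 - 6*w) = w*(w - 3)*(w^2 + 2*w) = w^2*(w - 3)*(w + 2)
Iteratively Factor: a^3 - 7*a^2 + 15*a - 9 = (a - 1)*(a^2 - 6*a + 9) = (a - 3)*(a - 1)*(a - 3)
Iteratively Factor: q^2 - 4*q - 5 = (q + 1)*(q - 5)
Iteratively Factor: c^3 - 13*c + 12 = (c - 1)*(c^2 + c - 12) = (c - 1)*(c + 4)*(c - 3)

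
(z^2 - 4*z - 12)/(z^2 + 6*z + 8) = (z - 6)/(z + 4)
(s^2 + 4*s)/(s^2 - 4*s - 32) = s/(s - 8)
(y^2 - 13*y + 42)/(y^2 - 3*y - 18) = (y - 7)/(y + 3)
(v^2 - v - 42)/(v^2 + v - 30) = (v - 7)/(v - 5)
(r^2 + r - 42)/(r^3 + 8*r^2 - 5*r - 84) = (r - 6)/(r^2 + r - 12)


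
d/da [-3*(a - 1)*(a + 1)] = -6*a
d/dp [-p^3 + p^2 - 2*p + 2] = -3*p^2 + 2*p - 2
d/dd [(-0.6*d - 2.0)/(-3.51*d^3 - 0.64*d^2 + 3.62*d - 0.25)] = (-4.212*d^3 - 21.444*d^2 - 2.56*d + 7.39)/(12.3201*d^6 + 4.4928*d^5 - 25.0028*d^4 - 2.8786*d^3 + 13.4244*d^2 - 1.81*d + 0.0625)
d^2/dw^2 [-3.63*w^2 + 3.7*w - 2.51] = -7.26000000000000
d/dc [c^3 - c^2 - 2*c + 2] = 3*c^2 - 2*c - 2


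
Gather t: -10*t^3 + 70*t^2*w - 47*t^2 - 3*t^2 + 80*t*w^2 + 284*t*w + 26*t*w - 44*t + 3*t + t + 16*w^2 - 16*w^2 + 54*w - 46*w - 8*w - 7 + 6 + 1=-10*t^3 + t^2*(70*w - 50) + t*(80*w^2 + 310*w - 40)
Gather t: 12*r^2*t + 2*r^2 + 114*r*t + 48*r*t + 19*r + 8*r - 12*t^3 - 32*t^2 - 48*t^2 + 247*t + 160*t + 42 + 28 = 2*r^2 + 27*r - 12*t^3 - 80*t^2 + t*(12*r^2 + 162*r + 407) + 70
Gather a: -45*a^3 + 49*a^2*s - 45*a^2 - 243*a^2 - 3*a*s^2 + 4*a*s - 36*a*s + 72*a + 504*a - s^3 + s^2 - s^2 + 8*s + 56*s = -45*a^3 + a^2*(49*s - 288) + a*(-3*s^2 - 32*s + 576) - s^3 + 64*s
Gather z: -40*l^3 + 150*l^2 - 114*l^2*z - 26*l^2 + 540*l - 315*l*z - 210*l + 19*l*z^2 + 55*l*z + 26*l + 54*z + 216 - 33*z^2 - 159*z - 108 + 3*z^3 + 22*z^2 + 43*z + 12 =-40*l^3 + 124*l^2 + 356*l + 3*z^3 + z^2*(19*l - 11) + z*(-114*l^2 - 260*l - 62) + 120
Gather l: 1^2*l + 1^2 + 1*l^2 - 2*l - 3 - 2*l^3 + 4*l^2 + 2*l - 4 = -2*l^3 + 5*l^2 + l - 6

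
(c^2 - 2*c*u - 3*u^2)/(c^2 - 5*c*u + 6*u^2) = (-c - u)/(-c + 2*u)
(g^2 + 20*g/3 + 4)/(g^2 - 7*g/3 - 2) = (g + 6)/(g - 3)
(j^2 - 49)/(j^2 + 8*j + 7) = (j - 7)/(j + 1)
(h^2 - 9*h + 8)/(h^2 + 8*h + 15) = (h^2 - 9*h + 8)/(h^2 + 8*h + 15)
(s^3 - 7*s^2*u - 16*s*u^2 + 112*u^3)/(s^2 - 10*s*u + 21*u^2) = (s^2 - 16*u^2)/(s - 3*u)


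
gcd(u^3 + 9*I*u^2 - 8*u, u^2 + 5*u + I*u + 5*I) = u + I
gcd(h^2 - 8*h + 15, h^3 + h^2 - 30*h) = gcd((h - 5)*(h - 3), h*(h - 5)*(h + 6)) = h - 5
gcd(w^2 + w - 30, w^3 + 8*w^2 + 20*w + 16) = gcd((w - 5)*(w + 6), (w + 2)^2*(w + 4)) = 1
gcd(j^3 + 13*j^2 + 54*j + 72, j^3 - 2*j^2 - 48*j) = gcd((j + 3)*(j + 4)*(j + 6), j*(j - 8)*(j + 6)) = j + 6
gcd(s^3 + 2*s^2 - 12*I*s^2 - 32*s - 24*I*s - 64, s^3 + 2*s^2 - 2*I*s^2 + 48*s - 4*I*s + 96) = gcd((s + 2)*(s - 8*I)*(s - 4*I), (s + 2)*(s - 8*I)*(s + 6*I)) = s^2 + s*(2 - 8*I) - 16*I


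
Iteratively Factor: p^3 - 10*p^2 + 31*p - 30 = (p - 5)*(p^2 - 5*p + 6) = (p - 5)*(p - 3)*(p - 2)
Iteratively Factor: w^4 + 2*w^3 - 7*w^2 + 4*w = (w - 1)*(w^3 + 3*w^2 - 4*w) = (w - 1)^2*(w^2 + 4*w) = (w - 1)^2*(w + 4)*(w)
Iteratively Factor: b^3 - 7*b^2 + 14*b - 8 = (b - 2)*(b^2 - 5*b + 4) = (b - 4)*(b - 2)*(b - 1)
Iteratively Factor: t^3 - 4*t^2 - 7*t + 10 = (t - 5)*(t^2 + t - 2) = (t - 5)*(t + 2)*(t - 1)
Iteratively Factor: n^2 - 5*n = (n - 5)*(n)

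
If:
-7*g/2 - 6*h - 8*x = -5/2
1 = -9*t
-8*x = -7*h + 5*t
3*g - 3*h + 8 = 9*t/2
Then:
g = -628/297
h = 427/594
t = -1/9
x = 3319/4752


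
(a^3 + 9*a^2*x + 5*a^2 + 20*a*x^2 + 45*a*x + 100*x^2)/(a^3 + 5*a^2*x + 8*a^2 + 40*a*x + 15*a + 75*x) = (a + 4*x)/(a + 3)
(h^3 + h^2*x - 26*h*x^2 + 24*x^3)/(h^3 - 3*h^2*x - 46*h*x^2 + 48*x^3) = (-h + 4*x)/(-h + 8*x)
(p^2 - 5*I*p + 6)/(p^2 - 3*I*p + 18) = (p + I)/(p + 3*I)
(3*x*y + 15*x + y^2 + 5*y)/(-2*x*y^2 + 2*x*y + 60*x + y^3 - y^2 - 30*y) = (-3*x - y)/(2*x*y - 12*x - y^2 + 6*y)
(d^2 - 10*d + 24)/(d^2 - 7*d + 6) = (d - 4)/(d - 1)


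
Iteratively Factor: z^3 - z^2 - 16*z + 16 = (z - 1)*(z^2 - 16) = (z - 4)*(z - 1)*(z + 4)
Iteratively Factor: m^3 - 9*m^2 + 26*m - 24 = (m - 2)*(m^2 - 7*m + 12) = (m - 3)*(m - 2)*(m - 4)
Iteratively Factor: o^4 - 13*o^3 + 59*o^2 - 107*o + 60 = (o - 1)*(o^3 - 12*o^2 + 47*o - 60) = (o - 5)*(o - 1)*(o^2 - 7*o + 12) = (o - 5)*(o - 4)*(o - 1)*(o - 3)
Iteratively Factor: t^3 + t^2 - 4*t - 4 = (t + 2)*(t^2 - t - 2) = (t - 2)*(t + 2)*(t + 1)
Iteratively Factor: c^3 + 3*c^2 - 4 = (c - 1)*(c^2 + 4*c + 4) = (c - 1)*(c + 2)*(c + 2)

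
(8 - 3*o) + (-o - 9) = -4*o - 1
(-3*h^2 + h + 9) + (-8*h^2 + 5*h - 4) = -11*h^2 + 6*h + 5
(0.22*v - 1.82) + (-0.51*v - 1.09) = -0.29*v - 2.91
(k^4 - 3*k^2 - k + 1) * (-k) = -k^5 + 3*k^3 + k^2 - k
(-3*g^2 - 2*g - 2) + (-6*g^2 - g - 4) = -9*g^2 - 3*g - 6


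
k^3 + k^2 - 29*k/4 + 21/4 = (k - 3/2)*(k - 1)*(k + 7/2)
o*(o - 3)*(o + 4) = o^3 + o^2 - 12*o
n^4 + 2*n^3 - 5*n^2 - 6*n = n*(n - 2)*(n + 1)*(n + 3)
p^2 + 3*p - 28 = (p - 4)*(p + 7)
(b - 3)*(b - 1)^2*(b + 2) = b^4 - 3*b^3 - 3*b^2 + 11*b - 6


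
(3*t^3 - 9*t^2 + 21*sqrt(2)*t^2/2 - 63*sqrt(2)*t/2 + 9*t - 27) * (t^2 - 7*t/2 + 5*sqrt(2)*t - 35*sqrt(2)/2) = 3*t^5 - 39*t^4/2 + 51*sqrt(2)*t^4/2 - 663*sqrt(2)*t^3/4 + 291*t^3/2 - 741*t^2 + 1251*sqrt(2)*t^2/4 - 585*sqrt(2)*t/2 + 1197*t + 945*sqrt(2)/2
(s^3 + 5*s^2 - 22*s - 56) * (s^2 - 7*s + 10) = s^5 - 2*s^4 - 47*s^3 + 148*s^2 + 172*s - 560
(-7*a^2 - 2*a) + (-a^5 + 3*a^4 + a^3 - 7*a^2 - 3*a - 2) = -a^5 + 3*a^4 + a^3 - 14*a^2 - 5*a - 2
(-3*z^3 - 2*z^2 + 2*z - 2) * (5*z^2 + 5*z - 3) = -15*z^5 - 25*z^4 + 9*z^3 + 6*z^2 - 16*z + 6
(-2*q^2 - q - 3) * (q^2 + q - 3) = -2*q^4 - 3*q^3 + 2*q^2 + 9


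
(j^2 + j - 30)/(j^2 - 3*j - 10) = (j + 6)/(j + 2)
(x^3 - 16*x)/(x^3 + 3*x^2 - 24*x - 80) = x*(x - 4)/(x^2 - x - 20)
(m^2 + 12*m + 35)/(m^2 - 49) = (m + 5)/(m - 7)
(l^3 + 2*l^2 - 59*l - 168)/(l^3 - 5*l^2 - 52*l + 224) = (l + 3)/(l - 4)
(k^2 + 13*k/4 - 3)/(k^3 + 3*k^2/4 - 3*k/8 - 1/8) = 2*(4*k^2 + 13*k - 12)/(8*k^3 + 6*k^2 - 3*k - 1)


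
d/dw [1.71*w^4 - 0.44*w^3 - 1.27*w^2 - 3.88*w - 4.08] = 6.84*w^3 - 1.32*w^2 - 2.54*w - 3.88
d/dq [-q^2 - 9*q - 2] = -2*q - 9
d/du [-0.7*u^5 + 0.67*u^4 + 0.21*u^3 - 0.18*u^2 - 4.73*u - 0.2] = -3.5*u^4 + 2.68*u^3 + 0.63*u^2 - 0.36*u - 4.73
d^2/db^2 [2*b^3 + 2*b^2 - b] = 12*b + 4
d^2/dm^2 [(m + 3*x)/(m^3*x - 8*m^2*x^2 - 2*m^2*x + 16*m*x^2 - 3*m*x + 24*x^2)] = 2*((m + 3*x)*(-3*m^2 + 16*m*x + 4*m - 16*x + 3)^2 + (-3*m^2 + 16*m*x + 4*m - 16*x + (m + 3*x)*(-3*m + 8*x + 2) + 3)*(m^3 - 8*m^2*x - 2*m^2 + 16*m*x - 3*m + 24*x))/(x*(m^3 - 8*m^2*x - 2*m^2 + 16*m*x - 3*m + 24*x)^3)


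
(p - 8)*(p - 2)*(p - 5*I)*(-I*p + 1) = -I*p^4 - 4*p^3 + 10*I*p^3 + 40*p^2 - 21*I*p^2 - 64*p + 50*I*p - 80*I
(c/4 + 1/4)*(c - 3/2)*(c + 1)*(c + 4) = c^4/4 + 9*c^3/8 - 19*c/8 - 3/2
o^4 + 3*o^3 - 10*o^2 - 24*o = o*(o - 3)*(o + 2)*(o + 4)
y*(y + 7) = y^2 + 7*y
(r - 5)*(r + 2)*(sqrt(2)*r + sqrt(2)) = sqrt(2)*r^3 - 2*sqrt(2)*r^2 - 13*sqrt(2)*r - 10*sqrt(2)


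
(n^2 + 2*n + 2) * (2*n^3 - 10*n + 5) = 2*n^5 + 4*n^4 - 6*n^3 - 15*n^2 - 10*n + 10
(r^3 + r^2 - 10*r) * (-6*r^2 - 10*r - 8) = -6*r^5 - 16*r^4 + 42*r^3 + 92*r^2 + 80*r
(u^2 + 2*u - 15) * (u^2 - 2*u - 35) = u^4 - 54*u^2 - 40*u + 525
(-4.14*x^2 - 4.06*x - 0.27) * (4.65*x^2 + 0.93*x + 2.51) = -19.251*x^4 - 22.7292*x^3 - 15.4227*x^2 - 10.4417*x - 0.6777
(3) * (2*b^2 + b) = 6*b^2 + 3*b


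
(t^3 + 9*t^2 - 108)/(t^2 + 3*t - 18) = t + 6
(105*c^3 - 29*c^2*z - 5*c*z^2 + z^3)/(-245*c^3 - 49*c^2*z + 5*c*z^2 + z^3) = (-3*c + z)/(7*c + z)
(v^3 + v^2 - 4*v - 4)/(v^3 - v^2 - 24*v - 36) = (v^2 - v - 2)/(v^2 - 3*v - 18)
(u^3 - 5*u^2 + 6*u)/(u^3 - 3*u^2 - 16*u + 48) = u*(u - 2)/(u^2 - 16)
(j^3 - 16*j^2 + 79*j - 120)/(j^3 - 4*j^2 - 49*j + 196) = (j^3 - 16*j^2 + 79*j - 120)/(j^3 - 4*j^2 - 49*j + 196)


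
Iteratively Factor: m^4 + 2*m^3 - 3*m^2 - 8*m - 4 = (m + 1)*(m^3 + m^2 - 4*m - 4) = (m - 2)*(m + 1)*(m^2 + 3*m + 2) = (m - 2)*(m + 1)^2*(m + 2)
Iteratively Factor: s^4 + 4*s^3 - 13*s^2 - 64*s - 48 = (s + 3)*(s^3 + s^2 - 16*s - 16) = (s + 3)*(s + 4)*(s^2 - 3*s - 4) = (s - 4)*(s + 3)*(s + 4)*(s + 1)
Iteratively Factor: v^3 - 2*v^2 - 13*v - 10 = (v + 2)*(v^2 - 4*v - 5) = (v - 5)*(v + 2)*(v + 1)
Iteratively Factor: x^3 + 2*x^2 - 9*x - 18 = (x + 2)*(x^2 - 9) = (x + 2)*(x + 3)*(x - 3)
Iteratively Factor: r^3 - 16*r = (r)*(r^2 - 16) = r*(r - 4)*(r + 4)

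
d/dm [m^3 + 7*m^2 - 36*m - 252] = 3*m^2 + 14*m - 36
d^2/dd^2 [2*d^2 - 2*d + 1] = 4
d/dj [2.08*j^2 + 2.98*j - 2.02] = 4.16*j + 2.98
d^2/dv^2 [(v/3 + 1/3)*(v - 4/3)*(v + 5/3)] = 2*v + 8/9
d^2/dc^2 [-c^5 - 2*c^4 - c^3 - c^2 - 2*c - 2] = -20*c^3 - 24*c^2 - 6*c - 2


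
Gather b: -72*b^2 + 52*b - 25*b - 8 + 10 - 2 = -72*b^2 + 27*b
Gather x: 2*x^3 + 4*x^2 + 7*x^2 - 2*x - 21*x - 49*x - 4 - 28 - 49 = 2*x^3 + 11*x^2 - 72*x - 81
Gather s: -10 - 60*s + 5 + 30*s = -30*s - 5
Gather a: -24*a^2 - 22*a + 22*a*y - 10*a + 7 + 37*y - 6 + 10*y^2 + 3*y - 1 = -24*a^2 + a*(22*y - 32) + 10*y^2 + 40*y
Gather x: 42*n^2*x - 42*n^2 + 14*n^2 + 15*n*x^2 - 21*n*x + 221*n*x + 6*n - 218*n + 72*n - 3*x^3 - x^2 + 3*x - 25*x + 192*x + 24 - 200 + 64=-28*n^2 - 140*n - 3*x^3 + x^2*(15*n - 1) + x*(42*n^2 + 200*n + 170) - 112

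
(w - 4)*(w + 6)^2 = w^3 + 8*w^2 - 12*w - 144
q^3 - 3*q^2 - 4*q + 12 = (q - 3)*(q - 2)*(q + 2)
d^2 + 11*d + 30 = (d + 5)*(d + 6)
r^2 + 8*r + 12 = (r + 2)*(r + 6)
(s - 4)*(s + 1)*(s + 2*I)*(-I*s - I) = -I*s^4 + 2*s^3 + 2*I*s^3 - 4*s^2 + 7*I*s^2 - 14*s + 4*I*s - 8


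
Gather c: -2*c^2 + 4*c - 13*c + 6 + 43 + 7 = -2*c^2 - 9*c + 56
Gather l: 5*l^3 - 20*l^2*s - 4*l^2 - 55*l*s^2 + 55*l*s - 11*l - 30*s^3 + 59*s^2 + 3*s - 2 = 5*l^3 + l^2*(-20*s - 4) + l*(-55*s^2 + 55*s - 11) - 30*s^3 + 59*s^2 + 3*s - 2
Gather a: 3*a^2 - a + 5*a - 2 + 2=3*a^2 + 4*a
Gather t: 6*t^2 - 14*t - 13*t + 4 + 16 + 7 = 6*t^2 - 27*t + 27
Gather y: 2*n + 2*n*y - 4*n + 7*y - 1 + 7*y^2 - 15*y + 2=-2*n + 7*y^2 + y*(2*n - 8) + 1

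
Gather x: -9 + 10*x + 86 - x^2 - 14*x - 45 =-x^2 - 4*x + 32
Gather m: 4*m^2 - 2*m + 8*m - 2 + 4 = 4*m^2 + 6*m + 2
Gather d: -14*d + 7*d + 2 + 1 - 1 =2 - 7*d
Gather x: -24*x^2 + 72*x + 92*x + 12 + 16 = -24*x^2 + 164*x + 28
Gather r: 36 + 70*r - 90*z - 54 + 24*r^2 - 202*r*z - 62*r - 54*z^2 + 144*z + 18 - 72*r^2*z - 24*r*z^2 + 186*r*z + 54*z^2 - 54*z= r^2*(24 - 72*z) + r*(-24*z^2 - 16*z + 8)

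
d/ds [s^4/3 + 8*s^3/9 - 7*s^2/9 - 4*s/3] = 4*s^3/3 + 8*s^2/3 - 14*s/9 - 4/3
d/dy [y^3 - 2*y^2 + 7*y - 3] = 3*y^2 - 4*y + 7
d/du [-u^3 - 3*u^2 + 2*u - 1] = -3*u^2 - 6*u + 2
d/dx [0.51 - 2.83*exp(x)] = -2.83*exp(x)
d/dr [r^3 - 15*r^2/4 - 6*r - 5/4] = 3*r^2 - 15*r/2 - 6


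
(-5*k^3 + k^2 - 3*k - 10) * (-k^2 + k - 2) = 5*k^5 - 6*k^4 + 14*k^3 + 5*k^2 - 4*k + 20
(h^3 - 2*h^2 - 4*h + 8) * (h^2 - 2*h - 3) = h^5 - 4*h^4 - 3*h^3 + 22*h^2 - 4*h - 24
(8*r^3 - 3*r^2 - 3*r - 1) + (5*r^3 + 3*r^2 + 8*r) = 13*r^3 + 5*r - 1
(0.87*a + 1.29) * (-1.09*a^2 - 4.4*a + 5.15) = -0.9483*a^3 - 5.2341*a^2 - 1.1955*a + 6.6435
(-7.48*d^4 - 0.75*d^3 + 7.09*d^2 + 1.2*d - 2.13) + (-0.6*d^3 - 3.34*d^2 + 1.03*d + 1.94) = -7.48*d^4 - 1.35*d^3 + 3.75*d^2 + 2.23*d - 0.19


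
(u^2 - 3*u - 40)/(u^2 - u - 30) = (u - 8)/(u - 6)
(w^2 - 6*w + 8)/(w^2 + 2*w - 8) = (w - 4)/(w + 4)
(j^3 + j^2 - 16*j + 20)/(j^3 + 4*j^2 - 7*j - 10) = (j - 2)/(j + 1)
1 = 1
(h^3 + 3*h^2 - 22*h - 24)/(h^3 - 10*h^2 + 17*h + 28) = (h + 6)/(h - 7)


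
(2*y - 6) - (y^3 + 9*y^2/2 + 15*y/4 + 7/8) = -y^3 - 9*y^2/2 - 7*y/4 - 55/8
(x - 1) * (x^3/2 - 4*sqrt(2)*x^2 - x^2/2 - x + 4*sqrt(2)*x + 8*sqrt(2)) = x^4/2 - 4*sqrt(2)*x^3 - x^3 - x^2/2 + 8*sqrt(2)*x^2 + x + 4*sqrt(2)*x - 8*sqrt(2)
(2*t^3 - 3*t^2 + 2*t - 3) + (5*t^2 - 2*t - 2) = 2*t^3 + 2*t^2 - 5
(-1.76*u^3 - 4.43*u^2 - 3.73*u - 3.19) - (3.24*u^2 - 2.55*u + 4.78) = -1.76*u^3 - 7.67*u^2 - 1.18*u - 7.97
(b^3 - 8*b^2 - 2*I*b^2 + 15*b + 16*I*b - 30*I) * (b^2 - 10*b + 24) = b^5 - 18*b^4 - 2*I*b^4 + 119*b^3 + 36*I*b^3 - 342*b^2 - 238*I*b^2 + 360*b + 684*I*b - 720*I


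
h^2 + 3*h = h*(h + 3)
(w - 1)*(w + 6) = w^2 + 5*w - 6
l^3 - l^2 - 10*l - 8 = (l - 4)*(l + 1)*(l + 2)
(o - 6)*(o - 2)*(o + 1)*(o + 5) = o^4 - 2*o^3 - 31*o^2 + 32*o + 60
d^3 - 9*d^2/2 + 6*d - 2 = (d - 2)^2*(d - 1/2)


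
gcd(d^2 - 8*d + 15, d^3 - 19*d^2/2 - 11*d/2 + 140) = d - 5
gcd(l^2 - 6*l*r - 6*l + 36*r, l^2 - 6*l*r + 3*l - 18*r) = -l + 6*r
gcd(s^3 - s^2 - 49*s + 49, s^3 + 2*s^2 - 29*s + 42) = s + 7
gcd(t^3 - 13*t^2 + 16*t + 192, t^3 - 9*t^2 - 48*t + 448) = t^2 - 16*t + 64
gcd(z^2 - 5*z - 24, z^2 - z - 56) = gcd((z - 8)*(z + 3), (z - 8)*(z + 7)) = z - 8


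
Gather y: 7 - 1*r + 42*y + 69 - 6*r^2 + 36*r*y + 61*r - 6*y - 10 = -6*r^2 + 60*r + y*(36*r + 36) + 66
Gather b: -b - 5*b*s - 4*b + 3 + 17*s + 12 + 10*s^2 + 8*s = b*(-5*s - 5) + 10*s^2 + 25*s + 15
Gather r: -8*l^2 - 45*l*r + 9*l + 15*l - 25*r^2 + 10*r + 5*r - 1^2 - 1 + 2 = -8*l^2 + 24*l - 25*r^2 + r*(15 - 45*l)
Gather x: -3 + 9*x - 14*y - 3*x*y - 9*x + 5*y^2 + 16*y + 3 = -3*x*y + 5*y^2 + 2*y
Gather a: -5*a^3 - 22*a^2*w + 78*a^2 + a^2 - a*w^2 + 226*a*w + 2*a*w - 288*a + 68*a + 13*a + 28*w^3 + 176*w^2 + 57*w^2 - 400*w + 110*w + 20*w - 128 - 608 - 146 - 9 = -5*a^3 + a^2*(79 - 22*w) + a*(-w^2 + 228*w - 207) + 28*w^3 + 233*w^2 - 270*w - 891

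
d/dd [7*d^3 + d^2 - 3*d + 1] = 21*d^2 + 2*d - 3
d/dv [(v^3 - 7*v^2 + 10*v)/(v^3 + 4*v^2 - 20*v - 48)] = (11*v^4 - 60*v^3 - 44*v^2 + 672*v - 480)/(v^6 + 8*v^5 - 24*v^4 - 256*v^3 + 16*v^2 + 1920*v + 2304)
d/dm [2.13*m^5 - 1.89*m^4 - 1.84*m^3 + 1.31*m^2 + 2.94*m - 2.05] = 10.65*m^4 - 7.56*m^3 - 5.52*m^2 + 2.62*m + 2.94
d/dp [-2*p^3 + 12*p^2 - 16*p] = -6*p^2 + 24*p - 16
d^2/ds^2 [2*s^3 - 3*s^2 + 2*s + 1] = 12*s - 6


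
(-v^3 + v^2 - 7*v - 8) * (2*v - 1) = -2*v^4 + 3*v^3 - 15*v^2 - 9*v + 8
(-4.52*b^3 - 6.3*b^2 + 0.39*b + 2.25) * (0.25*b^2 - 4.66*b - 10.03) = -1.13*b^5 + 19.4882*b^4 + 74.7911*b^3 + 61.9341*b^2 - 14.3967*b - 22.5675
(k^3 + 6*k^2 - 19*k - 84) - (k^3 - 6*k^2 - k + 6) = 12*k^2 - 18*k - 90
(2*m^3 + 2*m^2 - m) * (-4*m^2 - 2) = -8*m^5 - 8*m^4 - 4*m^2 + 2*m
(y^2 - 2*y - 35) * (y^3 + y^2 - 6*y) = y^5 - y^4 - 43*y^3 - 23*y^2 + 210*y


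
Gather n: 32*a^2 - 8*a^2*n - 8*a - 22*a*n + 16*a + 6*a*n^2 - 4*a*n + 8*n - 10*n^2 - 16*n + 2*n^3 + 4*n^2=32*a^2 + 8*a + 2*n^3 + n^2*(6*a - 6) + n*(-8*a^2 - 26*a - 8)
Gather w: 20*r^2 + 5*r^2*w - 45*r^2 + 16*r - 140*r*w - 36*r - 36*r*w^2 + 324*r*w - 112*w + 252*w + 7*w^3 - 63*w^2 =-25*r^2 - 20*r + 7*w^3 + w^2*(-36*r - 63) + w*(5*r^2 + 184*r + 140)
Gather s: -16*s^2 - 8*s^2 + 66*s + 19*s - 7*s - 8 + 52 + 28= -24*s^2 + 78*s + 72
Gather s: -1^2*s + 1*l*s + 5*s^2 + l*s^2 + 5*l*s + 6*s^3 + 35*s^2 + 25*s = 6*s^3 + s^2*(l + 40) + s*(6*l + 24)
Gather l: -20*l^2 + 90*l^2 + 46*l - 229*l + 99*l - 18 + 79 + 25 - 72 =70*l^2 - 84*l + 14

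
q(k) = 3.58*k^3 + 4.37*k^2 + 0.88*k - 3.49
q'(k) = 10.74*k^2 + 8.74*k + 0.88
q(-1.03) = -3.67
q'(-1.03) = 3.27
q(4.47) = 407.51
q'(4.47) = 254.54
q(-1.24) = -4.69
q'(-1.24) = 6.56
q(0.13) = -3.29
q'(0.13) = 2.20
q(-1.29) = -5.04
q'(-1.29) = 7.48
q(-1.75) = -10.83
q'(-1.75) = 18.48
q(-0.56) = -3.24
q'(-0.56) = -0.65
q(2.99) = 133.91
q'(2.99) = 123.03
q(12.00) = 6822.59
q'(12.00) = 1652.32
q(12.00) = 6822.59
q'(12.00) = 1652.32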